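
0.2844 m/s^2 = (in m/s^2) 0.2844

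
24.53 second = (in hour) 0.006814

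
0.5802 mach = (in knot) 384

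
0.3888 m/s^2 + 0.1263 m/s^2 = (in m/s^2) 0.5151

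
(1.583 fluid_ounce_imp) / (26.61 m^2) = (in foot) 5.545e-06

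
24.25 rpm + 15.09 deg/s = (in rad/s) 2.803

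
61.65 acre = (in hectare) 24.95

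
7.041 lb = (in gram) 3194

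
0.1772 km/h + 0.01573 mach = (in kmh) 19.46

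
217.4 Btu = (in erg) 2.294e+12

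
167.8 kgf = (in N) 1646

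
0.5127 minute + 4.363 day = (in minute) 6283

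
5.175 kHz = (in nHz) 5.175e+12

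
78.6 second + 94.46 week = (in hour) 1.587e+04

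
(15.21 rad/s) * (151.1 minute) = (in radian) 1.379e+05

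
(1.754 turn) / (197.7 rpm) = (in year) 1.688e-08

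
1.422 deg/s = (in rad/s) 0.02482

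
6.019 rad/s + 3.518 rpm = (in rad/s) 6.387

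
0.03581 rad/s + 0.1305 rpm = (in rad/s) 0.04948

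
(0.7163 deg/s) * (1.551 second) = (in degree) 1.111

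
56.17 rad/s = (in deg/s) 3218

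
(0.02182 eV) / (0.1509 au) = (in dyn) 1.549e-26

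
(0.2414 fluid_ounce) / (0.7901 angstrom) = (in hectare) 9.036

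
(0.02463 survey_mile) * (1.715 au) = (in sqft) 1.095e+14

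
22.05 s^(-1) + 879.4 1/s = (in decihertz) 9014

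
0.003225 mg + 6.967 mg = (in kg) 6.97e-06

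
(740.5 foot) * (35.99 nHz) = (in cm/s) 0.0008123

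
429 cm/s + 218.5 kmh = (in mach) 0.1909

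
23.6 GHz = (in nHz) 2.36e+19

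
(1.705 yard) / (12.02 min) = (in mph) 0.004836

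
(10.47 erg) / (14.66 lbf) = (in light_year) 1.697e-24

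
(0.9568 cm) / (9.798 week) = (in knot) 3.139e-09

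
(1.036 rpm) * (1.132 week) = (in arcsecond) 1.532e+10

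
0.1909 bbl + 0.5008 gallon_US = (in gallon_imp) 7.093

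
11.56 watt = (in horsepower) 0.0155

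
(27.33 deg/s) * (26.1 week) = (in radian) 7.53e+06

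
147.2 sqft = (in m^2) 13.68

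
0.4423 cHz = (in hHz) 4.423e-05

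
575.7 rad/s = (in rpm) 5498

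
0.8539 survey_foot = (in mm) 260.3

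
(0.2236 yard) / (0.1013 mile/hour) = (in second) 4.515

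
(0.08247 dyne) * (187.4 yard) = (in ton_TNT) 3.378e-14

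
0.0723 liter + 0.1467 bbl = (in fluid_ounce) 791.1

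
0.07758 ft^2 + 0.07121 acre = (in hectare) 0.02882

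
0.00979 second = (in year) 3.104e-10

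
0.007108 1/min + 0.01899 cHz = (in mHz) 0.3084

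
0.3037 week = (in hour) 51.02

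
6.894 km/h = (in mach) 0.005624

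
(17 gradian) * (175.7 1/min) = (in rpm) 7.467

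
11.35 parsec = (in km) 3.502e+14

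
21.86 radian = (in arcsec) 4.509e+06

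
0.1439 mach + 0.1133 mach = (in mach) 0.2572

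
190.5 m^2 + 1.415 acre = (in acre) 1.462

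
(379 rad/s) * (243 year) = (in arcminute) 9.984e+15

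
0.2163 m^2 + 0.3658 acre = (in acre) 0.3659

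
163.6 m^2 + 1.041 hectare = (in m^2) 1.057e+04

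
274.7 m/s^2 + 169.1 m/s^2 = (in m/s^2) 443.8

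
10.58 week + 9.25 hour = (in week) 10.64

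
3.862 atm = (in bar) 3.913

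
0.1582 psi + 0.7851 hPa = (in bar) 0.01169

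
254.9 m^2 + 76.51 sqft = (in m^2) 262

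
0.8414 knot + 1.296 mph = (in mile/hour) 2.264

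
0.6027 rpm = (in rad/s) 0.06311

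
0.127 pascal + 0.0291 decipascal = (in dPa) 1.299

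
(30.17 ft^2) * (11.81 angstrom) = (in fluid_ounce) 0.0001119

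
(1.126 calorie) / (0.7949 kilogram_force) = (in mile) 0.0003755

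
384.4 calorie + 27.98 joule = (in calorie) 391.1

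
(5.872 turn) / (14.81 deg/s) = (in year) 4.526e-06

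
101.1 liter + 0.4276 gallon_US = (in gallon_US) 27.14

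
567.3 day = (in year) 1.554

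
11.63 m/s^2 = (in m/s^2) 11.63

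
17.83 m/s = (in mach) 0.05236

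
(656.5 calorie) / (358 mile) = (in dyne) 476.8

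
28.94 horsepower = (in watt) 2.158e+04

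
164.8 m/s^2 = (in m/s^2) 164.8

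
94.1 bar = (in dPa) 9.41e+07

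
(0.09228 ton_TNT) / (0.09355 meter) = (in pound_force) 9.278e+08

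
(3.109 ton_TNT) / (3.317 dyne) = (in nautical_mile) 2.118e+11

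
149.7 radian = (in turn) 23.83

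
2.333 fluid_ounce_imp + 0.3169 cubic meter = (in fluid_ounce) 1.072e+04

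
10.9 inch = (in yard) 0.3028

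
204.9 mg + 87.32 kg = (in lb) 192.5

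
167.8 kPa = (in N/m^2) 1.678e+05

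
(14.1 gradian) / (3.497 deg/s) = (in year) 1.151e-07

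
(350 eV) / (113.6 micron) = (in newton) 4.936e-13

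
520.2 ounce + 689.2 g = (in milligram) 1.544e+07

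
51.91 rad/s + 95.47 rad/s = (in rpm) 1407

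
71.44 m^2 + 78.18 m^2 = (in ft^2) 1610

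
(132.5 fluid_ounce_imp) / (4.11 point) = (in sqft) 27.95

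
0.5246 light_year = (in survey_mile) 3.084e+12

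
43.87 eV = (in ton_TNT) 1.68e-27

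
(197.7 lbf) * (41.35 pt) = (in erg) 1.283e+08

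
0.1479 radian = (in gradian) 9.416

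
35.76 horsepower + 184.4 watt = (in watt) 2.685e+04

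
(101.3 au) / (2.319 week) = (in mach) 3.173e+04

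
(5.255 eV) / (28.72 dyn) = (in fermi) 2.932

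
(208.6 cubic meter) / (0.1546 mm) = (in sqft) 1.452e+07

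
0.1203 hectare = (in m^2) 1203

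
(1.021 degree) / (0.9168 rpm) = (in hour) 5.156e-05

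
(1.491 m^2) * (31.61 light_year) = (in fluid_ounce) 1.508e+22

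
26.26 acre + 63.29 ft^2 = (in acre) 26.26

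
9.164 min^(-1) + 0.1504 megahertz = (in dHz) 1.504e+06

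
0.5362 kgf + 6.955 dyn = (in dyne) 5.258e+05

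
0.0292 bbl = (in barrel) 0.0292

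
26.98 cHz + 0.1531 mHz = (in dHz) 2.7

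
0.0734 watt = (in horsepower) 9.843e-05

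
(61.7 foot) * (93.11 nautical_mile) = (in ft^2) 3.491e+07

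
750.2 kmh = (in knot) 405.1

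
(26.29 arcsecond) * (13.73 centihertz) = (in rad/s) 1.75e-05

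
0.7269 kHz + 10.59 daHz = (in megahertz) 0.0008328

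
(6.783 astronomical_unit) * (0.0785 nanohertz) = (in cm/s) 7966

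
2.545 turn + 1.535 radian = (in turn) 2.789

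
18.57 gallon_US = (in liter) 70.3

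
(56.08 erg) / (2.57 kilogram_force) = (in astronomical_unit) 1.487e-18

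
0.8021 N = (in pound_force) 0.1803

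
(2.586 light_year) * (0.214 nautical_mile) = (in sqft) 1.044e+20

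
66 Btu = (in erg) 6.963e+11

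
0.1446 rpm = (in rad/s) 0.01514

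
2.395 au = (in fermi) 3.583e+26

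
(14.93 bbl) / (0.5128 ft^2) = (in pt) 1.412e+05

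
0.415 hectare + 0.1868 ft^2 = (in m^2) 4150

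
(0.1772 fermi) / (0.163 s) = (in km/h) 3.914e-15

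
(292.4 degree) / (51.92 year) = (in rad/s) 3.117e-09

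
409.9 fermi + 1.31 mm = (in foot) 0.004298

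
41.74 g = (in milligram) 4.174e+04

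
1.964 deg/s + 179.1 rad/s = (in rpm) 1711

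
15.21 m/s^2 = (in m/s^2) 15.21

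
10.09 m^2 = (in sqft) 108.6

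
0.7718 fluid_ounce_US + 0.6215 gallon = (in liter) 2.375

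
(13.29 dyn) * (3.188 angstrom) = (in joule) 4.237e-14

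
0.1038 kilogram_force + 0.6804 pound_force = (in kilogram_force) 0.4124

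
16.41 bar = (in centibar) 1641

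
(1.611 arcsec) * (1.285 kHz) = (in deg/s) 0.575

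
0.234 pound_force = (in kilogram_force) 0.1061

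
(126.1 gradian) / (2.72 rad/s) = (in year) 2.309e-08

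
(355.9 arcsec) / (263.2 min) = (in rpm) 1.043e-06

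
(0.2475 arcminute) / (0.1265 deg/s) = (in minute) 0.0005435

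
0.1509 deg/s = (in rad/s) 0.002634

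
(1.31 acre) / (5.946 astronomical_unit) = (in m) 5.96e-09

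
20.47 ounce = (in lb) 1.279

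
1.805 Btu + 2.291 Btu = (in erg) 4.322e+10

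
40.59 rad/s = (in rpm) 387.6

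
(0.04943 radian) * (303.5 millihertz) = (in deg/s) 0.8596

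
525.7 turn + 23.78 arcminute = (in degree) 1.893e+05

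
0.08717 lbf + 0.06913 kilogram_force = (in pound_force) 0.2396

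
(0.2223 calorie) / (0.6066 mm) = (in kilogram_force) 156.4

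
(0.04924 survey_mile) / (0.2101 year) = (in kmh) 4.306e-05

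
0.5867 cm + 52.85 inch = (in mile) 0.0008378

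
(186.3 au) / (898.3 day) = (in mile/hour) 8.033e+05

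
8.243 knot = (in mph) 9.486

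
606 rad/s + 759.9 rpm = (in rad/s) 685.6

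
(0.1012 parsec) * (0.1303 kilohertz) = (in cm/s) 4.069e+19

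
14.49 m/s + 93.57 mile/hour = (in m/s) 56.32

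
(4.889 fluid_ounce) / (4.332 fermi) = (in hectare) 3.338e+06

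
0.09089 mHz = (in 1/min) 0.005453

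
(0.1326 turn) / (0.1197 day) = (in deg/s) 0.004616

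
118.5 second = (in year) 3.758e-06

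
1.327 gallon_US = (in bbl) 0.0316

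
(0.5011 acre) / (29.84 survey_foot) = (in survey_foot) 731.5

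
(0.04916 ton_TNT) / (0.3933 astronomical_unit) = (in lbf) 0.0007859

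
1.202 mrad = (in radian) 0.001202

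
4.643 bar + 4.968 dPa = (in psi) 67.34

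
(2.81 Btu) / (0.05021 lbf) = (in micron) 1.327e+10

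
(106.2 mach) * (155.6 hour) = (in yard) 2.215e+10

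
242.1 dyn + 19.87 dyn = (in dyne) 262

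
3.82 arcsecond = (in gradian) 0.001179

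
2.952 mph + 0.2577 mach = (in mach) 0.2616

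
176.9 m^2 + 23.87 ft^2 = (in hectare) 0.01791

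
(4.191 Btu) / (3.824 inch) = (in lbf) 1.023e+04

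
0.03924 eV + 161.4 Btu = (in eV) 1.063e+24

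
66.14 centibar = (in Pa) 6.614e+04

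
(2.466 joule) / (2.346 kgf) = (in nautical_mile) 5.788e-05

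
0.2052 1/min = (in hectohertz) 3.42e-05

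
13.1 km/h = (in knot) 7.073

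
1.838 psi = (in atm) 0.1251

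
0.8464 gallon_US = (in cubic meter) 0.003204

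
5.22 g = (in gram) 5.22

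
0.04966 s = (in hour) 1.379e-05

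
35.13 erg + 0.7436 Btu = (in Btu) 0.7436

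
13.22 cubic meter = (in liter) 1.322e+04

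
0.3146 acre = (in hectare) 0.1273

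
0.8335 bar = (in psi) 12.09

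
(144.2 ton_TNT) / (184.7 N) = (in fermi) 3.267e+24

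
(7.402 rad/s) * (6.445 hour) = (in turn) 2.733e+04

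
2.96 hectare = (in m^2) 2.96e+04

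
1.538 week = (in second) 9.302e+05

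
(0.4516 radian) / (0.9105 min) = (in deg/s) 0.4736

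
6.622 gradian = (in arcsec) 2.146e+04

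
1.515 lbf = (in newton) 6.739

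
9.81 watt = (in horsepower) 0.01316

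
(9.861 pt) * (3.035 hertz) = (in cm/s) 1.056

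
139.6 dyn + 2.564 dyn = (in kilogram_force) 0.000145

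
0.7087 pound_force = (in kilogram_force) 0.3215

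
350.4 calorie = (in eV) 9.151e+21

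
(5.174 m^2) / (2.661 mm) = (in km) 1.944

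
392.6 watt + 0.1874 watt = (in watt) 392.8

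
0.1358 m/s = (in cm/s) 13.58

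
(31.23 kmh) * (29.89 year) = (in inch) 3.219e+11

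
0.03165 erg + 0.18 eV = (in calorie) 7.565e-10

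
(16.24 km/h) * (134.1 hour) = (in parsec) 7.058e-11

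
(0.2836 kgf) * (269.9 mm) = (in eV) 4.685e+18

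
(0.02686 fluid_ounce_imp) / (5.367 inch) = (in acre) 1.383e-09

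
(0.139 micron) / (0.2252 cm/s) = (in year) 1.957e-12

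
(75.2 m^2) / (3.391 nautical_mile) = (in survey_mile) 7.44e-06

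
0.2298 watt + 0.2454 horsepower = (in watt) 183.2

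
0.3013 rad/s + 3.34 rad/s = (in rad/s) 3.641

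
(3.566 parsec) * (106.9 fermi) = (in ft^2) 1.266e+05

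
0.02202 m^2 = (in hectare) 2.202e-06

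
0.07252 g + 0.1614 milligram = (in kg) 7.268e-05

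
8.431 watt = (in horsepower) 0.01131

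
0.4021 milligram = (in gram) 0.0004021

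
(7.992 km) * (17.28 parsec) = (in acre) 1.053e+18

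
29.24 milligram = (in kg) 2.924e-05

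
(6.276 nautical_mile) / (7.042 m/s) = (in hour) 0.4585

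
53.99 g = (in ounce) 1.904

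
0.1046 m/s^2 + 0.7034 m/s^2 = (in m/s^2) 0.808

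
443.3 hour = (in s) 1.596e+06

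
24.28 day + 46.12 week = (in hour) 8331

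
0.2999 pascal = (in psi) 4.35e-05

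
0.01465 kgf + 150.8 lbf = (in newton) 670.9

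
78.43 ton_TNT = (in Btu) 3.11e+08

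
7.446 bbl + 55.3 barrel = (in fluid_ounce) 3.373e+05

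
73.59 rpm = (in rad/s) 7.706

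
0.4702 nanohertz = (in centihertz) 4.702e-08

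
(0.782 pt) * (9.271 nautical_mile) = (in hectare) 0.0004737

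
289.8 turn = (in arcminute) 6.26e+06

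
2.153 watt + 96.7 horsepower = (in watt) 7.211e+04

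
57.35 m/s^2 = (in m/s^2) 57.35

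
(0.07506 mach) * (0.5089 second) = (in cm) 1301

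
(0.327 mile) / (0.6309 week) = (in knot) 0.002681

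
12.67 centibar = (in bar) 0.1267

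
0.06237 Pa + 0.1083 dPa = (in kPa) 7.32e-05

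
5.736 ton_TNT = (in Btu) 2.275e+07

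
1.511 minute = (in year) 2.875e-06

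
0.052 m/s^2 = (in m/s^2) 0.052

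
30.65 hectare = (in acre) 75.74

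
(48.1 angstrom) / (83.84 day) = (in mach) 1.95e-18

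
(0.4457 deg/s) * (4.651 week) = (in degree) 1.254e+06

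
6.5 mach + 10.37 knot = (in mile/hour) 4963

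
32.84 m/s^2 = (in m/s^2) 32.84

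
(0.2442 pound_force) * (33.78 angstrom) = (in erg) 0.03669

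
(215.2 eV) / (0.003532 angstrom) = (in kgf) 9.954e-06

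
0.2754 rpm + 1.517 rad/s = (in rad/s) 1.546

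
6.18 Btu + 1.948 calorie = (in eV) 4.075e+22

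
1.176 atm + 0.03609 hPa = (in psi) 17.28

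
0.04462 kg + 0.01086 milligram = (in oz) 1.574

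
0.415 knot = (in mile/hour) 0.4776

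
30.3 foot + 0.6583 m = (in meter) 9.894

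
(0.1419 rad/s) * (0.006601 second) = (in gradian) 0.05963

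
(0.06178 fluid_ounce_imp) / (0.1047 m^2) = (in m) 1.677e-05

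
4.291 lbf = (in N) 19.09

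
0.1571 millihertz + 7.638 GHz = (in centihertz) 7.638e+11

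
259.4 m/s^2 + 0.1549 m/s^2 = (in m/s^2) 259.6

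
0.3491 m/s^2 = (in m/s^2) 0.3491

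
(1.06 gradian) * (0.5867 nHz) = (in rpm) 9.329e-11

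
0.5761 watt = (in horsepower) 0.0007726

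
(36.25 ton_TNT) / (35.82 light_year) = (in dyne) 0.04476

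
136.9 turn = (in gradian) 5.476e+04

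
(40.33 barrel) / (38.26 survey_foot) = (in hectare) 5.498e-05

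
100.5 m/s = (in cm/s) 1.005e+04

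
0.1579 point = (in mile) 3.461e-08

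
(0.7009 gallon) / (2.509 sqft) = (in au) 7.609e-14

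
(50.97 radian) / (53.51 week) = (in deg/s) 9.024e-05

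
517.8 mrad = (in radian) 0.5178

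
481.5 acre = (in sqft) 2.097e+07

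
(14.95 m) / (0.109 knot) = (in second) 266.6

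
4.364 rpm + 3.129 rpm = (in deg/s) 44.96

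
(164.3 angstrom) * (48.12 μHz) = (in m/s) 7.906e-13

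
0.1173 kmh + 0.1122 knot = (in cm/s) 9.03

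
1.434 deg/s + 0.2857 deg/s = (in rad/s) 0.03001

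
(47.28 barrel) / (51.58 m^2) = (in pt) 413.1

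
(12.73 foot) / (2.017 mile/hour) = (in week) 7.115e-06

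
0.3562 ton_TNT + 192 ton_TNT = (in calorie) 1.924e+11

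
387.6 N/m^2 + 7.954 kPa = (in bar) 0.08342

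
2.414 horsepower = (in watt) 1800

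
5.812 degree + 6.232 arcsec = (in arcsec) 2.093e+04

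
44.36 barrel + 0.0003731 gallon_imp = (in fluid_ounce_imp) 2.482e+05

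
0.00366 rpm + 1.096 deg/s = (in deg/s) 1.118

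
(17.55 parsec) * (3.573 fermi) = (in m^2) 1935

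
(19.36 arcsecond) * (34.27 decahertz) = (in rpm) 0.3072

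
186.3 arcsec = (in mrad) 0.9032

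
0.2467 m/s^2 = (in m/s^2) 0.2467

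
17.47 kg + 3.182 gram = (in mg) 1.747e+07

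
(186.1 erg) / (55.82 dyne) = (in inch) 1.313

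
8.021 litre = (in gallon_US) 2.119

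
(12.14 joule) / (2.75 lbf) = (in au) 6.634e-12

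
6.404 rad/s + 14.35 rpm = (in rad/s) 7.907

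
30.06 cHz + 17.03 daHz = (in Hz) 170.6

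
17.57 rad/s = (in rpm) 167.8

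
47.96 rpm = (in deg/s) 287.8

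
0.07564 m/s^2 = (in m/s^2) 0.07564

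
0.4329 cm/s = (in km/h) 0.01558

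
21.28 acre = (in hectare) 8.612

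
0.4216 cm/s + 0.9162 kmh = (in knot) 0.5029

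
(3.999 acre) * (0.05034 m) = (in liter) 8.147e+05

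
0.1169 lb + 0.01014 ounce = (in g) 53.31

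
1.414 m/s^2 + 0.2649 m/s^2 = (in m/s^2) 1.679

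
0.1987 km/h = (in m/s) 0.05519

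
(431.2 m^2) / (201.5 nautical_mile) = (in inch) 0.04549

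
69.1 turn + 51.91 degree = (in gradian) 2.77e+04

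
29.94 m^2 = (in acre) 0.007398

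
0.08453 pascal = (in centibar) 8.453e-05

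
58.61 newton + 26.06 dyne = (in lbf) 13.18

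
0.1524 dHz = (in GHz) 1.524e-11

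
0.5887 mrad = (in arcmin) 2.024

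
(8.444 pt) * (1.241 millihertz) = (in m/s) 3.697e-06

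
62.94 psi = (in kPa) 434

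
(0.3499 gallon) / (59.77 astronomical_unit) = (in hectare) 1.481e-20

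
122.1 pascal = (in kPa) 0.1221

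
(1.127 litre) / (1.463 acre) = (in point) 0.0005396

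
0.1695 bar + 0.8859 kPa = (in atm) 0.176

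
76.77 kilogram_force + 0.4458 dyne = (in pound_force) 169.2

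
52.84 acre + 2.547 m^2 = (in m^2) 2.138e+05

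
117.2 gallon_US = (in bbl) 2.79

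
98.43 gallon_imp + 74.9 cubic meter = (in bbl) 473.9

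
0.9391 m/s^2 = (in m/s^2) 0.9391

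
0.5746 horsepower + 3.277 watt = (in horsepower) 0.579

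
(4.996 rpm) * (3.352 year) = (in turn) 8.802e+06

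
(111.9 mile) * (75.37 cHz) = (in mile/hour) 3.036e+05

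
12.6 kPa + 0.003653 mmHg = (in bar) 0.126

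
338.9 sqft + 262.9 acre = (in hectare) 106.4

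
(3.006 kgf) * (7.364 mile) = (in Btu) 331.1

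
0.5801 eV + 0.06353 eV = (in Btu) 9.774e-23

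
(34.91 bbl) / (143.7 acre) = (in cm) 0.0009544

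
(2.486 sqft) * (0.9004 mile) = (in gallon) 8.841e+04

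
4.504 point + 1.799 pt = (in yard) 0.002432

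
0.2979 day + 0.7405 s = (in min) 429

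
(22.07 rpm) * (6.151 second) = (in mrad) 1.422e+04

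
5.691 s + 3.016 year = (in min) 1.585e+06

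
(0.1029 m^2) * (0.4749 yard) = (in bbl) 0.2811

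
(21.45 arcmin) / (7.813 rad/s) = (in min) 1.331e-05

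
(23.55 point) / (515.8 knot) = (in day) 3.624e-10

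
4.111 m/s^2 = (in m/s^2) 4.111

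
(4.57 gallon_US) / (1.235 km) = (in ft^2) 0.0001508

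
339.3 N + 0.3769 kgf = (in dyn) 3.43e+07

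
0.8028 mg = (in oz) 2.832e-05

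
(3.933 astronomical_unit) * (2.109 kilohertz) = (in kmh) 4.467e+15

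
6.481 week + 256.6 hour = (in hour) 1345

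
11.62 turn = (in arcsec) 1.506e+07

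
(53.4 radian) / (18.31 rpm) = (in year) 8.831e-07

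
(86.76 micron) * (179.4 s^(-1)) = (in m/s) 0.01556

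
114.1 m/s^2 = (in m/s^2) 114.1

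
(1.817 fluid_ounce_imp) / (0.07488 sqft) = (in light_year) 7.844e-19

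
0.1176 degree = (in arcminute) 7.056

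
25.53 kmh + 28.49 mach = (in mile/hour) 2.172e+04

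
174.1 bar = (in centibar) 1.741e+04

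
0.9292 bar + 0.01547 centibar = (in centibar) 92.94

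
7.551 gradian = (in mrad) 118.6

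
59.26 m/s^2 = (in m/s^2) 59.26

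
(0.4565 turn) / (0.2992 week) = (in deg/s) 0.0009082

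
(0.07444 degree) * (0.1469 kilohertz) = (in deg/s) 10.94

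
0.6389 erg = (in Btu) 6.056e-11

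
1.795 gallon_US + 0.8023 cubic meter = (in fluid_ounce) 2.736e+04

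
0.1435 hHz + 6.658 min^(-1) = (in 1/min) 867.7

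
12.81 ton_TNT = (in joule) 5.36e+10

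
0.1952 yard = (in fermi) 1.785e+14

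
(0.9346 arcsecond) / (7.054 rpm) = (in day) 7.099e-11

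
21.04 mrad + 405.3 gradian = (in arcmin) 2.196e+04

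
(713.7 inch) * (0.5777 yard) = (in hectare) 0.0009576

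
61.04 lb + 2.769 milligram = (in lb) 61.04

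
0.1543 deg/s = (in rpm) 0.02572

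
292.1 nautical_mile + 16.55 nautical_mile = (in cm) 5.716e+07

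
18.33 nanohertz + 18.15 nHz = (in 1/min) 2.189e-06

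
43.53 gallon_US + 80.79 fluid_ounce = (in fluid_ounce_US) 5653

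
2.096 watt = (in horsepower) 0.002811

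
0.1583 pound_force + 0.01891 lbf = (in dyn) 7.883e+04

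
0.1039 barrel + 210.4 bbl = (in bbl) 210.5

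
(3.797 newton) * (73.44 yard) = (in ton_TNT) 6.094e-08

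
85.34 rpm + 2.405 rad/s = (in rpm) 108.3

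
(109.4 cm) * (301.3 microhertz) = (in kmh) 0.001187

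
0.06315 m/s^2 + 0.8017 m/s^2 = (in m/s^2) 0.8649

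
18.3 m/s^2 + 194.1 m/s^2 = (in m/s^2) 212.4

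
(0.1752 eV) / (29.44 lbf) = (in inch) 8.439e-21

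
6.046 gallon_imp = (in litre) 27.49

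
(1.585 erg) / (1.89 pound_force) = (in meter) 1.885e-08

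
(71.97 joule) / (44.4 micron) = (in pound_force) 3.644e+05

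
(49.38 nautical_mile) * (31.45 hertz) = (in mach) 8447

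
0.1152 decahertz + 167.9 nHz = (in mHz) 1152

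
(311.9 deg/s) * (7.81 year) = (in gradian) 8.536e+10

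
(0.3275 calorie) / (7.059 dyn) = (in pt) 5.502e+07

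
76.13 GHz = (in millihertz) 7.613e+13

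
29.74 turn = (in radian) 186.9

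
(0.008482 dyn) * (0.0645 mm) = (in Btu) 5.185e-15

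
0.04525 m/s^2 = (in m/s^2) 0.04525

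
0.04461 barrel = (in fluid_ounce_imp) 249.6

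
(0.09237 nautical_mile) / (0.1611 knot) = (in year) 6.545e-05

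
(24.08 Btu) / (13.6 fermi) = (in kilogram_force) 1.905e+17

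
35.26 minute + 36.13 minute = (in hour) 1.19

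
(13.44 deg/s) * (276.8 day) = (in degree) 3.214e+08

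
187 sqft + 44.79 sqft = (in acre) 0.005321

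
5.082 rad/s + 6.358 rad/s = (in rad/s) 11.44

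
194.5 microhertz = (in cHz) 0.01945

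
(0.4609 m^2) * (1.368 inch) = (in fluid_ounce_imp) 563.6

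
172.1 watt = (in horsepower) 0.2308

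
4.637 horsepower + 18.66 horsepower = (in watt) 1.737e+04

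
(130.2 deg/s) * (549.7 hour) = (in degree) 2.577e+08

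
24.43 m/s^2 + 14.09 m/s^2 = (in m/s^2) 38.52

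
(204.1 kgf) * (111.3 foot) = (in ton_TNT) 1.623e-05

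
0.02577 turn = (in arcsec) 3.34e+04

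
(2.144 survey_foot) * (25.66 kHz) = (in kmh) 6.037e+04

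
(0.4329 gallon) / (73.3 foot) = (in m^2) 7.335e-05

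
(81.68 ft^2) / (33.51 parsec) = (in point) 2.08e-14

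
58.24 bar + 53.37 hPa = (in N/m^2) 5.829e+06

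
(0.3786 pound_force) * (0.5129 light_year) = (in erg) 8.172e+22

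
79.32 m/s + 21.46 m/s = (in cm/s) 1.008e+04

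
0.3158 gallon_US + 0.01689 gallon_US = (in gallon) 0.3327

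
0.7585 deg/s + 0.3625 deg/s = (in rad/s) 0.01957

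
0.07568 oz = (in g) 2.145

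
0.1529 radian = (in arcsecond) 3.154e+04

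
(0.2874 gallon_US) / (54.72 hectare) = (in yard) 2.174e-09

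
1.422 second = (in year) 4.509e-08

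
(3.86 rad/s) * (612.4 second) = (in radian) 2364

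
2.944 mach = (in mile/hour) 2242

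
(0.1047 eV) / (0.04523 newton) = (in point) 1.051e-15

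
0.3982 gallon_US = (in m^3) 0.001507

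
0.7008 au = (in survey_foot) 3.44e+11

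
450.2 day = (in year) 1.233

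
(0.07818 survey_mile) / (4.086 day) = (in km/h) 0.001283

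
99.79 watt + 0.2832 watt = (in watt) 100.1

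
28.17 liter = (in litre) 28.17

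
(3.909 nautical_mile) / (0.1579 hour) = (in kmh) 45.85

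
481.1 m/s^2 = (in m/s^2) 481.1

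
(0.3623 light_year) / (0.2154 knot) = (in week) 5.114e+10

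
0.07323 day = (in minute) 105.5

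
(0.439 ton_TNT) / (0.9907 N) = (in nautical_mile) 1.001e+06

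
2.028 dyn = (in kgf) 2.068e-06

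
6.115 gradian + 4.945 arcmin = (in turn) 0.01552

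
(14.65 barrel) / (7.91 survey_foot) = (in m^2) 0.9661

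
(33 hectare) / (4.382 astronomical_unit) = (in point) 0.001427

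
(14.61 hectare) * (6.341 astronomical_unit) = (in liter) 1.386e+20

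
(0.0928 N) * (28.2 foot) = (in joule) 0.7976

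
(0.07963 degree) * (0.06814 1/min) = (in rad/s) 1.578e-06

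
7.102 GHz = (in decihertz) 7.102e+10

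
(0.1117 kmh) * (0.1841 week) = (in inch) 1.36e+05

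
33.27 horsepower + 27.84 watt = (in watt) 2.484e+04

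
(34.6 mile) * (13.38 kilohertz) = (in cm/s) 7.45e+10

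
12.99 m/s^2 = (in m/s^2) 12.99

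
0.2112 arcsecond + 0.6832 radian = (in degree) 39.14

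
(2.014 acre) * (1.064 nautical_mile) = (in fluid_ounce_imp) 5.653e+11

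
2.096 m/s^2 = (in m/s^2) 2.096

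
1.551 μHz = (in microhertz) 1.551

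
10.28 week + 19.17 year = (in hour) 1.697e+05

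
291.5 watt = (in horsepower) 0.3909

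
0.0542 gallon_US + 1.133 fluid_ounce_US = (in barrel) 0.001501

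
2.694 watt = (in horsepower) 0.003613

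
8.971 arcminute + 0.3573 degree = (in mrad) 8.846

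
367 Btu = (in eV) 2.417e+24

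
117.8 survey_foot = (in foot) 117.8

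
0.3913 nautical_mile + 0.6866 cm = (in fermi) 7.247e+17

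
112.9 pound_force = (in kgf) 51.21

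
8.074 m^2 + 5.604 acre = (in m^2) 2.269e+04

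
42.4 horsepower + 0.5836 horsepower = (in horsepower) 42.98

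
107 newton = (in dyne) 1.07e+07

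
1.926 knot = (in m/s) 0.9908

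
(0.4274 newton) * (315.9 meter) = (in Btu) 0.128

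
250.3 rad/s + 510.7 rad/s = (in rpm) 7267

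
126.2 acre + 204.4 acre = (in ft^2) 1.44e+07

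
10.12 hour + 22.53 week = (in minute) 2.277e+05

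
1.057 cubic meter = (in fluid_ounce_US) 3.574e+04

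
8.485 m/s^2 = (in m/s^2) 8.485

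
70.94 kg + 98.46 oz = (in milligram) 7.373e+07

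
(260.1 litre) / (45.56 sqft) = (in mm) 61.45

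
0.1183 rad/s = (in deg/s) 6.778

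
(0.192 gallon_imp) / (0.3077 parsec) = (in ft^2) 9.895e-19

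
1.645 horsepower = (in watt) 1227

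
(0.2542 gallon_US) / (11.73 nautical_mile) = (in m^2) 4.429e-08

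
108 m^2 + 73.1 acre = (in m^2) 2.959e+05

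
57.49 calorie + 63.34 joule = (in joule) 303.9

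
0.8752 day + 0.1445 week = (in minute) 2717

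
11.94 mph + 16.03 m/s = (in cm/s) 2137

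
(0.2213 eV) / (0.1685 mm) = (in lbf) 4.73e-17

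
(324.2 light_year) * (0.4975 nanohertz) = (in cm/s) 1.526e+11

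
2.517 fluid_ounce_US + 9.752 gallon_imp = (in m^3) 0.04441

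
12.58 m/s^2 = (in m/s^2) 12.58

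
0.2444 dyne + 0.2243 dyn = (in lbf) 1.054e-06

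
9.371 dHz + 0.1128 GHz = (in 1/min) 6.768e+09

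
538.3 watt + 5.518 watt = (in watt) 543.8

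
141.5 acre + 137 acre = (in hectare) 112.7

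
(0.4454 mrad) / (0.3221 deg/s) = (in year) 2.512e-09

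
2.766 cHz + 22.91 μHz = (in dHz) 0.2768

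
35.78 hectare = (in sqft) 3.851e+06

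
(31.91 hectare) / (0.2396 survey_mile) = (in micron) 8.275e+08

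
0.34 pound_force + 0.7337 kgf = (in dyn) 8.708e+05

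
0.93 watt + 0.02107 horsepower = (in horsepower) 0.02232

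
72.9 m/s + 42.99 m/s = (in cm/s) 1.159e+04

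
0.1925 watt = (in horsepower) 0.0002581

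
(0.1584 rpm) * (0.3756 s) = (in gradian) 0.3966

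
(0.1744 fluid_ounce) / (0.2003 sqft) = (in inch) 0.01091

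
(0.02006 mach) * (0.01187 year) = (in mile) 1589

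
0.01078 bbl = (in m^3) 0.001714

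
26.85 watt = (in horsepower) 0.03601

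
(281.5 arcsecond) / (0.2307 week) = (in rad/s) 9.781e-09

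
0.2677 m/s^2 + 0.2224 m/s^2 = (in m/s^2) 0.4901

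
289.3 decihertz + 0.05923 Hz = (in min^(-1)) 1739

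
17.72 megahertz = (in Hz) 1.772e+07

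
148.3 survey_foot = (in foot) 148.3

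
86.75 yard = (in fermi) 7.932e+16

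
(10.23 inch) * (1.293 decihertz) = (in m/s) 0.0336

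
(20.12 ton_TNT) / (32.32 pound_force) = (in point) 1.66e+12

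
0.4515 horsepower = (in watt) 336.7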